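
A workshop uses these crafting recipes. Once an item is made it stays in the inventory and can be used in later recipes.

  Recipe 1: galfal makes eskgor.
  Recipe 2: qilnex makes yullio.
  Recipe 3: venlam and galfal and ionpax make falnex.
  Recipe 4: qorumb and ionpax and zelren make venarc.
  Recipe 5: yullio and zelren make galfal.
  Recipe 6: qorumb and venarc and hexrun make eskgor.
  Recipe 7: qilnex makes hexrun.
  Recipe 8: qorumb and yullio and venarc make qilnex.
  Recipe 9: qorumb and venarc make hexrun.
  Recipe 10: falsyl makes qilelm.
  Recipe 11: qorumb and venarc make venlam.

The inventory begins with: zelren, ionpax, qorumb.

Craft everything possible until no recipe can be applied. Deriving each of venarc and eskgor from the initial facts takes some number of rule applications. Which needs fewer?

venarc

venarc: Using Recipe 4, qorumb, ionpax, and zelren make venarc. [1 rule application]
eskgor: Using Recipe 4, qorumb, ionpax, and zelren make venarc. Using Recipe 9, qorumb and venarc make hexrun. Using Recipe 6, qorumb, venarc, and hexrun make eskgor. [3 rule applications]
venarc needs fewer.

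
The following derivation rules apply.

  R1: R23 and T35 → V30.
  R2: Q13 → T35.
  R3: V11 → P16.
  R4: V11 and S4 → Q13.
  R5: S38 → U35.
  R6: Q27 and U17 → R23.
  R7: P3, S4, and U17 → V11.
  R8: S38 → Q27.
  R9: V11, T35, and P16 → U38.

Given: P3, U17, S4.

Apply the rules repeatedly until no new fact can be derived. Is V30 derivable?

No

V30 would need R23 and T35 (R1), but R23 is never established.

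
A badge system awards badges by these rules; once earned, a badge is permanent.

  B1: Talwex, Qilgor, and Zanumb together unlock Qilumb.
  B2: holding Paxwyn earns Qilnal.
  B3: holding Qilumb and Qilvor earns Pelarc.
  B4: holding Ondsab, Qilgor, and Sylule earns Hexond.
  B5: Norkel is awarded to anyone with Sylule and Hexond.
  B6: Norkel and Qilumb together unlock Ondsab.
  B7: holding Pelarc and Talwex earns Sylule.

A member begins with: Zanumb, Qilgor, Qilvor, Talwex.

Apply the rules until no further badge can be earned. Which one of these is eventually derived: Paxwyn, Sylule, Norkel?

Sylule

With Talwex, Qilgor, and Zanumb, Qilumb is earned (B1).
With Qilumb and Qilvor, Pelarc is earned (B3).
With Pelarc and Talwex, Sylule is earned (B7).
Norkel would need Sylule and Hexond (B5), but Hexond is never earned. No rule produces Paxwyn, and it is not given.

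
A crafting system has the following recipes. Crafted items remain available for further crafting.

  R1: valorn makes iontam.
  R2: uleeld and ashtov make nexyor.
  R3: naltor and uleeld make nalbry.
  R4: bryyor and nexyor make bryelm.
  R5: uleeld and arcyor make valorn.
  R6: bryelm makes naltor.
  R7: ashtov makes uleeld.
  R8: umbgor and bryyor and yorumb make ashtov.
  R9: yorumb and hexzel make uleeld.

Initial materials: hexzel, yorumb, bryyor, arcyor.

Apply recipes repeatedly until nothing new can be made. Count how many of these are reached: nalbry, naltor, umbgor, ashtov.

nalbry would need naltor and uleeld (R3), but naltor is never obtained.
naltor would need bryelm (R6), but bryelm is never obtained.
No rule produces umbgor, and it is not given.
ashtov would need umbgor, bryyor, and yorumb (R8), but umbgor is never obtained.
None of the 4 are reached.

0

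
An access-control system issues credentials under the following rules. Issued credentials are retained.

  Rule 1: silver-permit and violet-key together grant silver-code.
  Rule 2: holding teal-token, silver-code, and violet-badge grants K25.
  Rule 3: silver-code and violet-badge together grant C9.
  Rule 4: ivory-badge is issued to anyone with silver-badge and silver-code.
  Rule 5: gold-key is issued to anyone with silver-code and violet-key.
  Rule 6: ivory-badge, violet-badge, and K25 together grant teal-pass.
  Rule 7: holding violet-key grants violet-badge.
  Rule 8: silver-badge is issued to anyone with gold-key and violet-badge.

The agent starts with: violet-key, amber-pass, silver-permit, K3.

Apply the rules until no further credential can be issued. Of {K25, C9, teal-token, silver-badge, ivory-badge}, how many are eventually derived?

Holding silver-permit and violet-key grants silver-code (Rule 1).
Holding violet-key grants violet-badge (Rule 7).
Holding silver-code and violet-key grants gold-key (Rule 5).
Holding silver-code and violet-badge grants C9 (Rule 3).
Holding gold-key and violet-badge grants silver-badge (Rule 8).
Holding silver-badge and silver-code grants ivory-badge (Rule 4).
K25 would need teal-token, silver-code, and violet-badge (Rule 2), but teal-token is never granted.
C9: reached.
No rule produces teal-token, and it is not given.
silver-badge: reached.
ivory-badge: reached.
Reached: C9, silver-badge, and ivory-badge — 3 of the 5.

3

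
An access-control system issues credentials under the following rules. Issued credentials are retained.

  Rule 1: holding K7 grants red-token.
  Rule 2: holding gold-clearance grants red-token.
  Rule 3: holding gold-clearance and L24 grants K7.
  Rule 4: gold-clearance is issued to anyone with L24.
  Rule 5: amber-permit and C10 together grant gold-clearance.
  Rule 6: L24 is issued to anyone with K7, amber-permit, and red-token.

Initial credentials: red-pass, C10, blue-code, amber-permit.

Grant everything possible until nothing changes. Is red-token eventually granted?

Yes

Holding amber-permit and C10 grants gold-clearance (Rule 5).
Holding gold-clearance grants red-token (Rule 2).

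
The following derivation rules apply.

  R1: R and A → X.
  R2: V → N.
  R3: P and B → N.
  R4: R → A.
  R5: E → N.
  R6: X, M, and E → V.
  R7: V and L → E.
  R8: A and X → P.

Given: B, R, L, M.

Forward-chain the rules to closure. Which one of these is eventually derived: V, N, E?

From R, R4 gives A.
From R and A, R1 gives X.
A and X hold, so P follows (R8).
P and B hold, so N follows (R3).
V would need X, M, and E (R6), but E is never established. E would need V and L (R7), but V is never established.

N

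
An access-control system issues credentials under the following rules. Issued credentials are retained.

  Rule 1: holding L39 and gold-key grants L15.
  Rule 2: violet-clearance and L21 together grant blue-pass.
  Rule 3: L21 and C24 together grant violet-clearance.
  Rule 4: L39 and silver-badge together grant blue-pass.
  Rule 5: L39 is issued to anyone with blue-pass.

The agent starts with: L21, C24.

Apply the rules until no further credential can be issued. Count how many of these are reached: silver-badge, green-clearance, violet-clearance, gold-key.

Holding L21 and C24 grants violet-clearance (Rule 3).
No rule produces silver-badge, and it is not given.
No rule produces green-clearance, and it is not given.
violet-clearance: reached.
No rule produces gold-key, and it is not given.
Reached: violet-clearance — 1 of the 4.

1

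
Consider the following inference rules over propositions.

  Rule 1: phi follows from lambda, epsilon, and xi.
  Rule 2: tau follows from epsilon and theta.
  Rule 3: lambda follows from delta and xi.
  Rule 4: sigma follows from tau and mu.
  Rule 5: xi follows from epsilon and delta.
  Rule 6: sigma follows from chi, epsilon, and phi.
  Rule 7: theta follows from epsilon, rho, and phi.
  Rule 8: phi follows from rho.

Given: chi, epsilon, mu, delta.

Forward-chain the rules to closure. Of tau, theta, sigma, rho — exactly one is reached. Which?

From epsilon and delta, Rule 5 gives xi.
delta and xi hold, so lambda follows (Rule 3).
From lambda, epsilon, and xi, Rule 1 gives phi.
From chi, epsilon, and phi, Rule 6 gives sigma.
theta would need epsilon, rho, and phi (Rule 7), but rho is never established. tau would need epsilon and theta (Rule 2), but theta is never established. No rule produces rho, and it is not given.

sigma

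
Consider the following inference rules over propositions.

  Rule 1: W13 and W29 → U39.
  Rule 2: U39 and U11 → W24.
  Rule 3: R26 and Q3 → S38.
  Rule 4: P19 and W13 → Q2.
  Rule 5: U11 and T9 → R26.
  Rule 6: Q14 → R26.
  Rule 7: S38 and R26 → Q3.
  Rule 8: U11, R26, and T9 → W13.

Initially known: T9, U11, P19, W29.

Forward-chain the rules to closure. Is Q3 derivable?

No

Q3 would need S38 and R26 (Rule 7), but S38 is never established.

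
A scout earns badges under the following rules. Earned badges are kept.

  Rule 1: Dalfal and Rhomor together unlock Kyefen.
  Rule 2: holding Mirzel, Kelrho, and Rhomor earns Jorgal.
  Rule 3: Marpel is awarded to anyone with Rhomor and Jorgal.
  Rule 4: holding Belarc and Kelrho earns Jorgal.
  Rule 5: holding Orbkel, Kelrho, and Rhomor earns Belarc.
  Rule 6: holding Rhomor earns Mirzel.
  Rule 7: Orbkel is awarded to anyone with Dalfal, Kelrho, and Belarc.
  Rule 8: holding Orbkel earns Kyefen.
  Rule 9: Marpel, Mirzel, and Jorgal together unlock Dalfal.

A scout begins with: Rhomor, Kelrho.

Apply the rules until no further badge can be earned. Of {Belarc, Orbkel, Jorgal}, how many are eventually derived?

1

With Rhomor, Mirzel is earned (Rule 6).
With Mirzel, Kelrho, and Rhomor, Jorgal is earned (Rule 2).
Belarc would need Orbkel, Kelrho, and Rhomor (Rule 5), but Orbkel is never earned.
Orbkel would need Dalfal, Kelrho, and Belarc (Rule 7), but Belarc is never earned.
Jorgal: reached.
Reached: Jorgal — 1 of the 3.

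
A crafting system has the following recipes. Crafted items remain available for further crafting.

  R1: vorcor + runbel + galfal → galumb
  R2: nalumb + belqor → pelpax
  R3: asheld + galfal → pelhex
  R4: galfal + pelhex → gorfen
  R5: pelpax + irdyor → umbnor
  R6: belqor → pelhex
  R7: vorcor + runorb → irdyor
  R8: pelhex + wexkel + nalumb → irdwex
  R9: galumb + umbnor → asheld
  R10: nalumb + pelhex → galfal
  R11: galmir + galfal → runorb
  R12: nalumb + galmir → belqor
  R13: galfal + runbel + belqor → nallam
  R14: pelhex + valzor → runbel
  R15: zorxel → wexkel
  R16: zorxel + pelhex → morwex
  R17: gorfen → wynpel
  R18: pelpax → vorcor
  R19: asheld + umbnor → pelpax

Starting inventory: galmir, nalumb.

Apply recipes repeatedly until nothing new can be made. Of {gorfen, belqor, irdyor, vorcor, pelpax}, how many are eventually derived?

5

nalumb + galmir → belqor (R12).
nalumb + belqor → pelpax (R2).
belqor → pelhex (R6).
Using R18, pelpax makes vorcor.
Using R10, nalumb and pelhex make galfal.
Using R11, galmir and galfal make runorb.
Using R4, galfal and pelhex make gorfen.
Using R7, vorcor and runorb make irdyor.
gorfen: reached.
belqor: reached.
irdyor: reached.
vorcor: reached.
pelpax: reached.
All 5 are reached.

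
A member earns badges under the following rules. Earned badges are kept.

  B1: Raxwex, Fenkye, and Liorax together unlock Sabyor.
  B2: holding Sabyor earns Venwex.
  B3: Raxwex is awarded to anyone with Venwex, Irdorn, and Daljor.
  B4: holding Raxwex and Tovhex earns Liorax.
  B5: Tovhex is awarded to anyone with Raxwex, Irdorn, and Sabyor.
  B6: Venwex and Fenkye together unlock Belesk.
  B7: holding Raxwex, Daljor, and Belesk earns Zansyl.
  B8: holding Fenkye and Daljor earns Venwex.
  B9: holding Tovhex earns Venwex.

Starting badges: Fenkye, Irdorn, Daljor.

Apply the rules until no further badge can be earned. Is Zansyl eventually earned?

With Fenkye and Daljor, Venwex is earned (B8).
With Venwex and Fenkye, Belesk is earned (B6).
With Venwex, Irdorn, and Daljor, Raxwex is earned (B3).
With Raxwex, Daljor, and Belesk, Zansyl is earned (B7).

Yes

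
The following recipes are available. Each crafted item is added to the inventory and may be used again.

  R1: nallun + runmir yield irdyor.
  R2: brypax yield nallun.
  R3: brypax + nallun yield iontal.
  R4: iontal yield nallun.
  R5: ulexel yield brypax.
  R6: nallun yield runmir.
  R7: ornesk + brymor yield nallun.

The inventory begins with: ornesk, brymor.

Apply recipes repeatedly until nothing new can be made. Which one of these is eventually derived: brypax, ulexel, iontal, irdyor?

ornesk + brymor → nallun (R7).
nallun → runmir (R6).
Using R1, nallun and runmir make irdyor.
brypax would need ulexel (R5), but ulexel is never obtained. iontal would need brypax and nallun (R3), but brypax is never obtained. No rule produces ulexel, and it is not given.

irdyor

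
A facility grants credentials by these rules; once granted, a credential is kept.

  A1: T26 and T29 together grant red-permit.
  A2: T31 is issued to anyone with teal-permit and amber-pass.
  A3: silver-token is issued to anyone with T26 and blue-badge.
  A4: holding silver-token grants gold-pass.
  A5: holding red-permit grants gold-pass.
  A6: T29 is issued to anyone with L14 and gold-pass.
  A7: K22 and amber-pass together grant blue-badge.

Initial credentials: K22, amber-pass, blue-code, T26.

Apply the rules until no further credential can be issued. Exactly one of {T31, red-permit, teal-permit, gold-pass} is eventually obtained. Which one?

Holding K22 and amber-pass grants blue-badge (A7).
Holding T26 and blue-badge grants silver-token (A3).
Holding silver-token grants gold-pass (A4).
T31 would need teal-permit and amber-pass (A2), but teal-permit is never granted. red-permit would need T26 and T29 (A1), but T29 is never granted. No rule produces teal-permit, and it is not given.

gold-pass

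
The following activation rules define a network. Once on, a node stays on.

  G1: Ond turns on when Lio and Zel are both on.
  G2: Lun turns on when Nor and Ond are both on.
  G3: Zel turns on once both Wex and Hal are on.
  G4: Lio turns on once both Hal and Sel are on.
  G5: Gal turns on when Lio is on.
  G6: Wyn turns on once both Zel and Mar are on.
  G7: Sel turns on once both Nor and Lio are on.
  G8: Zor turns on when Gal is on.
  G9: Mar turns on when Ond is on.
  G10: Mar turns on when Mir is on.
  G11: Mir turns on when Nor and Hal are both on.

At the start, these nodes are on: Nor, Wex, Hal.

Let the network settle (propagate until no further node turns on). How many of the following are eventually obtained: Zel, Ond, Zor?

1

G3: Wex and Hal on → Zel on.
Zel: reached.
Ond would need Lio and Zel (G1), but Lio never turns on.
Zor would need Gal (G8), but Gal never turns on.
Reached: Zel — 1 of the 3.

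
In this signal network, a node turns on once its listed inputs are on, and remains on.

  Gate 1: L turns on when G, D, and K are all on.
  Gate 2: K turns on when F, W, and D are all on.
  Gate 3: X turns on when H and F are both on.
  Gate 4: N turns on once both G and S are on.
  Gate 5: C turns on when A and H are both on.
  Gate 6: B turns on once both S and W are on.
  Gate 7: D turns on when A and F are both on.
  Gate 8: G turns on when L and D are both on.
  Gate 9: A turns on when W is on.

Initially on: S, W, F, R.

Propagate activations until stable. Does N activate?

No

N would need G and S (Gate 4), but G never turns on.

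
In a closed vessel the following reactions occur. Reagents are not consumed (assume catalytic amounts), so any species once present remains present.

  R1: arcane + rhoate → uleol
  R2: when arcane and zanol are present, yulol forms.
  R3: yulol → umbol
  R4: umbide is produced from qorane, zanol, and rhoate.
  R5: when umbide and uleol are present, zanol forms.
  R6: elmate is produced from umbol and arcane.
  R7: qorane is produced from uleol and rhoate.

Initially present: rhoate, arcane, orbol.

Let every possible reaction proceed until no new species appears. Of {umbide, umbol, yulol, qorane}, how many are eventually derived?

arcane and rhoate present → uleol forms (R1).
uleol and rhoate present → qorane forms (R7).
umbide would need qorane, zanol, and rhoate (R4), but zanol never forms.
umbol would need yulol (R3), but yulol never forms.
yulol would need arcane and zanol (R2), but zanol never forms.
qorane: reached.
Reached: qorane — 1 of the 4.

1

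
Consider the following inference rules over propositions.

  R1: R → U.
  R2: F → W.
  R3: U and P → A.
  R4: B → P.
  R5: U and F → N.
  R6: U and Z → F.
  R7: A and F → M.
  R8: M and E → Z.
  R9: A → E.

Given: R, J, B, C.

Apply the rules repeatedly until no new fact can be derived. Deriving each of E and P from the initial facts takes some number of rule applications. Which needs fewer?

P: From B, R4 gives P. [1 rule application]
E: From R, R1 gives U. B holds, so P follows (R4). U and P hold, so A follows (R3). From A, R9 gives E. [4 rule applications]
P needs fewer.

P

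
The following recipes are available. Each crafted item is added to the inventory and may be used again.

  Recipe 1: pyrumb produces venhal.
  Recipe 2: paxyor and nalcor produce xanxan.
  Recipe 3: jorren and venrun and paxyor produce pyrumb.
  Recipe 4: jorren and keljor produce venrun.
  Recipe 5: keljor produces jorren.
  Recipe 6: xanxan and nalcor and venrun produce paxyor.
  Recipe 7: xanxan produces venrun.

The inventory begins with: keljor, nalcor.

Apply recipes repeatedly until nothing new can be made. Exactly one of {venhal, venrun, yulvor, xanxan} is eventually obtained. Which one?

keljor → jorren (Recipe 5).
jorren and keljor → venrun (Recipe 4).
venhal would need pyrumb (Recipe 1), but pyrumb is never obtained. xanxan would need paxyor and nalcor (Recipe 2), but paxyor is never obtained. No rule produces yulvor, and it is not given.

venrun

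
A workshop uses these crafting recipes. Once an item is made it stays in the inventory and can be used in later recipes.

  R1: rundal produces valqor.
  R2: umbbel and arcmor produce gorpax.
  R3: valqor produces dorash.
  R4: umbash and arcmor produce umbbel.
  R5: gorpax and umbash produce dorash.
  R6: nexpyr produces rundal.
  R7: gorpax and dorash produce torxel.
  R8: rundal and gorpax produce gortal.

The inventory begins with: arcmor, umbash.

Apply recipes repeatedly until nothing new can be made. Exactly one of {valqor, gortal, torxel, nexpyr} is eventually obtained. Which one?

torxel

umbash and arcmor → umbbel (R4).
Using R2, umbbel and arcmor make gorpax.
gorpax and umbash → dorash (R5).
gorpax and dorash → torxel (R7).
valqor would need rundal (R1), but rundal is never obtained. gortal would need rundal and gorpax (R8), but rundal is never obtained. No rule produces nexpyr, and it is not given.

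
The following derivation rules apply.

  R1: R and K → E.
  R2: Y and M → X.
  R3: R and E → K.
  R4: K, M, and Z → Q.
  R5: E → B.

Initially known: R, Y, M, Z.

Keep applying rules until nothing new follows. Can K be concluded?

No

K would need R and E (R3), but E is never established.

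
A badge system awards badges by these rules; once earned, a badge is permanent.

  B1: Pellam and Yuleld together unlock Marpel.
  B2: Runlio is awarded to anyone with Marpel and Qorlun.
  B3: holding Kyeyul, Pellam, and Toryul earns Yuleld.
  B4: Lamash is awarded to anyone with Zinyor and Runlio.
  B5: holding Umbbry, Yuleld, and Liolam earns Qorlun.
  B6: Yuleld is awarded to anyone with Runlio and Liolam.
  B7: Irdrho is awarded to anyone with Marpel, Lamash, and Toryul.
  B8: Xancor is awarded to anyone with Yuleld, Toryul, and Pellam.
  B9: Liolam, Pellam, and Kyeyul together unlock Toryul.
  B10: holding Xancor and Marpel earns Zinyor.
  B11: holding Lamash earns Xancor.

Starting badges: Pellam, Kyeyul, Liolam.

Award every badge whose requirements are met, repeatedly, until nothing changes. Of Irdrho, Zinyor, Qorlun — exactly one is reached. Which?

With Liolam, Pellam, and Kyeyul, Toryul is earned (B9).
With Kyeyul, Pellam, and Toryul, Yuleld is earned (B3).
With Yuleld, Toryul, and Pellam, Xancor is earned (B8).
With Pellam and Yuleld, Marpel is earned (B1).
With Xancor and Marpel, Zinyor is earned (B10).
Irdrho would need Marpel, Lamash, and Toryul (B7), but Lamash is never earned. Qorlun would need Umbbry, Yuleld, and Liolam (B5), but Umbbry is never earned.

Zinyor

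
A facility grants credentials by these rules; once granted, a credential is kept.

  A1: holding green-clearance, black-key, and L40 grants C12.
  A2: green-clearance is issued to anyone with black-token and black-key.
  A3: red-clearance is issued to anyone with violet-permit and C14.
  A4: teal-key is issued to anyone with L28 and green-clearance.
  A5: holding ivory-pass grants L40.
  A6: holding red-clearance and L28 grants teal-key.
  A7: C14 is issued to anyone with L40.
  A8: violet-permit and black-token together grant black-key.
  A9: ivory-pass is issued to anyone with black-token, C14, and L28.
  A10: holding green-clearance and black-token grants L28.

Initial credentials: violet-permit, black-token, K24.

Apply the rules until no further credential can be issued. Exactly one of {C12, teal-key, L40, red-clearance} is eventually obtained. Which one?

Holding violet-permit and black-token grants black-key (A8).
Holding black-token and black-key grants green-clearance (A2).
Holding green-clearance and black-token grants L28 (A10).
Holding L28 and green-clearance grants teal-key (A4).
C12 would need green-clearance, black-key, and L40 (A1), but L40 is never granted. red-clearance would need violet-permit and C14 (A3), but C14 is never granted. L40 would need ivory-pass (A5), but ivory-pass is never granted.

teal-key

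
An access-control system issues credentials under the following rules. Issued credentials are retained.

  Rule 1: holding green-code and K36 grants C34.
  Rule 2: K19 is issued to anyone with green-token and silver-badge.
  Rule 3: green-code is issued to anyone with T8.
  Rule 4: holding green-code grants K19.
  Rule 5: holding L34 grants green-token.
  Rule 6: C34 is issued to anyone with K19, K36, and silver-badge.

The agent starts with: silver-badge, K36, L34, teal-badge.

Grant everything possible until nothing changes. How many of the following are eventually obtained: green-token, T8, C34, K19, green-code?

Holding L34 grants green-token (Rule 5).
Holding green-token and silver-badge grants K19 (Rule 2).
Holding K19, K36, and silver-badge grants C34 (Rule 6).
green-token: reached.
No rule produces T8, and it is not given.
C34: reached.
K19: reached.
green-code would need T8 (Rule 3), but T8 is never granted.
Reached: green-token, C34, and K19 — 3 of the 5.

3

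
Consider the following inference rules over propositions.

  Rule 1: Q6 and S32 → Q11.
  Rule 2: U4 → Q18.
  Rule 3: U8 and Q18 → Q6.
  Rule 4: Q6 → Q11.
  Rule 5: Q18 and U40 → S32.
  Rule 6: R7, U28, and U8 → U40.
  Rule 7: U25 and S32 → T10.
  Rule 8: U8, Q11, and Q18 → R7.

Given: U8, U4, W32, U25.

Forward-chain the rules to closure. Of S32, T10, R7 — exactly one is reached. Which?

R7

From U4, Rule 2 gives Q18.
From U8 and Q18, Rule 3 gives Q6.
From Q6, Rule 4 gives Q11.
From U8, Q11, and Q18, Rule 8 gives R7.
S32 would need Q18 and U40 (Rule 5), but U40 is never established. T10 would need U25 and S32 (Rule 7), but S32 is never established.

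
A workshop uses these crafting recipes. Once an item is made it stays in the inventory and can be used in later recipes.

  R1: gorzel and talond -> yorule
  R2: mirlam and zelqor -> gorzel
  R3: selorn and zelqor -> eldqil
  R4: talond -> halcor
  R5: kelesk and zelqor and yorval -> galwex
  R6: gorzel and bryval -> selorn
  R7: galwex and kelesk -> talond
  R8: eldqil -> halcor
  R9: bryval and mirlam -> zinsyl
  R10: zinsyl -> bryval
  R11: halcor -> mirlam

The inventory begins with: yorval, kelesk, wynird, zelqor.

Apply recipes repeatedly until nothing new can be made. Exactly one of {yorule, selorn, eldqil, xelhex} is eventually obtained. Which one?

yorule

kelesk and zelqor and yorval -> galwex (R5).
galwex and kelesk -> talond (R7).
Using R4, talond makes halcor.
halcor -> mirlam (R11).
Using R2, mirlam and zelqor make gorzel.
Using R1, gorzel and talond make yorule.
selorn would need gorzel and bryval (R6), but bryval is never obtained. No rule produces xelhex, and it is not given. eldqil would need selorn and zelqor (R3), but selorn is never obtained.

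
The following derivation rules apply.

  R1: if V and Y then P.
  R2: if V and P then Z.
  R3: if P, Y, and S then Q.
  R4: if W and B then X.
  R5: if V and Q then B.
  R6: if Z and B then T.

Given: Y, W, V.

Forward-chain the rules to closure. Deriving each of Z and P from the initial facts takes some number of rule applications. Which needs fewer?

P

P: V and Y hold, so P follows (R1). [1 rule application]
Z: V and Y hold, so P follows (R1). V and P hold, so Z follows (R2). [2 rule applications]
P needs fewer.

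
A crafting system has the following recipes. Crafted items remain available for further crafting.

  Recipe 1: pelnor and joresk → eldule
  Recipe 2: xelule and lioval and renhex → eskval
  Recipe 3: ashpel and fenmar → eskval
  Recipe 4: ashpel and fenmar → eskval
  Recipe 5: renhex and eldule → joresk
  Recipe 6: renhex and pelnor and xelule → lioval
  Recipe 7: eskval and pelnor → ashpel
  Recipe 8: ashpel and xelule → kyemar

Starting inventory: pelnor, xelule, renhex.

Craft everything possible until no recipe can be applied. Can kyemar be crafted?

renhex and pelnor and xelule → lioval (Recipe 6).
xelule and lioval and renhex → eskval (Recipe 2).
eskval and pelnor → ashpel (Recipe 7).
Using Recipe 8, ashpel and xelule make kyemar.

Yes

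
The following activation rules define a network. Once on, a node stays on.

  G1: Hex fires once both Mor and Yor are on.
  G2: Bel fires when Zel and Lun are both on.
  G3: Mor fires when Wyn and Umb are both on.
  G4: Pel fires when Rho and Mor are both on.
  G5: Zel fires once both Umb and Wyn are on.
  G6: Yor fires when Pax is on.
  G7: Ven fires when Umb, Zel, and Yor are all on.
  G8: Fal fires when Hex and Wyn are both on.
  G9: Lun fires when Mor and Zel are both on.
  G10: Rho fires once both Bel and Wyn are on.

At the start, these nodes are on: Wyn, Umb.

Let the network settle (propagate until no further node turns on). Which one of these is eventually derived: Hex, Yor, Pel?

Pel

G5: Umb and Wyn on → Zel on.
G3: Wyn and Umb on → Mor on.
G9: Mor and Zel on → Lun on.
G2: Zel and Lun on → Bel on.
G10: Bel and Wyn on → Rho on.
Rho and Mor are on, so Pel fires (G4).
Hex would need Mor and Yor (G1), but Yor never turns on. Yor would need Pax (G6), but Pax never turns on.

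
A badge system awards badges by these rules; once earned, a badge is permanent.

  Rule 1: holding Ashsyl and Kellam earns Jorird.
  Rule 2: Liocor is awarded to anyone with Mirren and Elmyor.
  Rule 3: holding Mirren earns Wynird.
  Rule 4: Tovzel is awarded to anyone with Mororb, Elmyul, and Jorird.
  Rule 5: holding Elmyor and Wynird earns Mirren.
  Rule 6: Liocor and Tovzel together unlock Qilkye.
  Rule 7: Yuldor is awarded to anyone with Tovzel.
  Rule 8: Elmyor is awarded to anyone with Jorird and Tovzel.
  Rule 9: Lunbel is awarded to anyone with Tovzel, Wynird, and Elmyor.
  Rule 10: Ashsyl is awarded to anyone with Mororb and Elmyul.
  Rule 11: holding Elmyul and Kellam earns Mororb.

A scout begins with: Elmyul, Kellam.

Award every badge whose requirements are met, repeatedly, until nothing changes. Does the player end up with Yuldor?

With Elmyul and Kellam, Mororb is earned (Rule 11).
With Mororb and Elmyul, Ashsyl is earned (Rule 10).
With Ashsyl and Kellam, Jorird is earned (Rule 1).
With Mororb, Elmyul, and Jorird, Tovzel is earned (Rule 4).
With Tovzel, Yuldor is earned (Rule 7).

Yes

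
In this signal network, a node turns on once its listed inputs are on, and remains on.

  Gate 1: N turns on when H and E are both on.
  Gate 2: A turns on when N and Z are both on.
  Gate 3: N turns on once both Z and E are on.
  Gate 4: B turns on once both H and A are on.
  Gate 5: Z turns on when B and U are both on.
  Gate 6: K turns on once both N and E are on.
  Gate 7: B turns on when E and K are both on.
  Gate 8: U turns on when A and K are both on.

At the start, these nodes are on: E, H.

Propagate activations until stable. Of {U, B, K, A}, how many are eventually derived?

H and E are on, so N turns on (Gate 1).
N and E are on, so K turns on (Gate 6).
Gate 7: E and K on → B on.
U would need A and K (Gate 8), but A never turns on.
B: reached.
K: reached.
A would need N and Z (Gate 2), but Z never turns on.
Reached: B and K — 2 of the 4.

2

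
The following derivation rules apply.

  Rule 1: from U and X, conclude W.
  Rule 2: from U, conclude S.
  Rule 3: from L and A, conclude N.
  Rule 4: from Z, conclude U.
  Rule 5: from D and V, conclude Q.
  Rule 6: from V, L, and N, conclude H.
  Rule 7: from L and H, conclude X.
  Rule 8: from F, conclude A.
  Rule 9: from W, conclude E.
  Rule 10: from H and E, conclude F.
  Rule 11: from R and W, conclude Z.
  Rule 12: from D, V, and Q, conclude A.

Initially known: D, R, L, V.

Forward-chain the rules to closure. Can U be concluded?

No

U would need Z (Rule 4), but Z is never established.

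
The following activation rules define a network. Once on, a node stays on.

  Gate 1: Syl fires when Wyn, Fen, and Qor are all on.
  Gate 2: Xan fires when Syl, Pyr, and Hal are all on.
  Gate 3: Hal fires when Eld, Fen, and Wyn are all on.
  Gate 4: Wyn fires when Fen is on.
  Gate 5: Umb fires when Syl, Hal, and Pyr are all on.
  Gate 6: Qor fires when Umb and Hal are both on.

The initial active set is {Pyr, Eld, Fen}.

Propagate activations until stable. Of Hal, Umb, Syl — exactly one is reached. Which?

Fen is on, so Wyn fires (Gate 4).
Eld, Fen, and Wyn are on, so Hal fires (Gate 3).
Umb would need Syl, Hal, and Pyr (Gate 5), but Syl never turns on. Syl would need Wyn, Fen, and Qor (Gate 1), but Qor never turns on.

Hal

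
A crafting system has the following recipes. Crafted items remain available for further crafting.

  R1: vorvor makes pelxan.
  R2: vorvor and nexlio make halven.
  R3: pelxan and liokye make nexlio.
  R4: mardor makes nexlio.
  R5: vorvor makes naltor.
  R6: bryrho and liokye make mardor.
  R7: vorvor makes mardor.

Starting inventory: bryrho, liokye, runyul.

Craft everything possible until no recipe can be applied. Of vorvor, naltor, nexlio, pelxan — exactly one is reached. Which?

nexlio

bryrho and liokye → mardor (R6).
mardor → nexlio (R4).
naltor would need vorvor (R5), but vorvor is never obtained. No rule produces vorvor, and it is not given. pelxan would need vorvor (R1), but vorvor is never obtained.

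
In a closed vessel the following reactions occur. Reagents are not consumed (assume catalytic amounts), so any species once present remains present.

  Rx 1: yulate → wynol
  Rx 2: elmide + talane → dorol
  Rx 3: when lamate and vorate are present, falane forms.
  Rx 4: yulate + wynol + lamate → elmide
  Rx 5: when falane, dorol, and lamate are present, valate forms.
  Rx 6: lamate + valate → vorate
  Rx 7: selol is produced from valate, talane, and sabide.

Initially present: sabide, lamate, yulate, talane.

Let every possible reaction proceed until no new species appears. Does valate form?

valate would need falane, dorol, and lamate (Rx 5), but falane never forms.

No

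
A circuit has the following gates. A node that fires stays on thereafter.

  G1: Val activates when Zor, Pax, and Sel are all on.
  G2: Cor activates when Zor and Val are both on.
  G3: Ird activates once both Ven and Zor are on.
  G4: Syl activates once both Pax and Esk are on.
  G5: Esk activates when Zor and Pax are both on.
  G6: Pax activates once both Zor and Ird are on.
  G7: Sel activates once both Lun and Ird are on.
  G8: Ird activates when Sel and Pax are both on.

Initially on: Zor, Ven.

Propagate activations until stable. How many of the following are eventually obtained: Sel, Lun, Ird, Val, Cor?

1

G3: Ven and Zor on → Ird on.
Sel would need Lun and Ird (G7), but Lun never turns on.
No rule produces Lun, and it is not given.
Ird: reached.
Val would need Zor, Pax, and Sel (G1), but Sel never turns on.
Cor would need Zor and Val (G2), but Val never turns on.
Reached: Ird — 1 of the 5.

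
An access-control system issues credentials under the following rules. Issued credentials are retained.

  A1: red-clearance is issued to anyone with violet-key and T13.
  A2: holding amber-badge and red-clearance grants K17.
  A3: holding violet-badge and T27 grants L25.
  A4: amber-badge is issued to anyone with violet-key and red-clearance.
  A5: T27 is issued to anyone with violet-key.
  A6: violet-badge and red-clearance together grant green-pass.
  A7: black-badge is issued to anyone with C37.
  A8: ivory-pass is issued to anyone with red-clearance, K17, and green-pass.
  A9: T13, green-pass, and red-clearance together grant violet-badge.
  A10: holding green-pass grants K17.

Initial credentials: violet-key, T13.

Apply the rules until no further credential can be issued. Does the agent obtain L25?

No

L25 would need violet-badge and T27 (A3), but violet-badge is never granted.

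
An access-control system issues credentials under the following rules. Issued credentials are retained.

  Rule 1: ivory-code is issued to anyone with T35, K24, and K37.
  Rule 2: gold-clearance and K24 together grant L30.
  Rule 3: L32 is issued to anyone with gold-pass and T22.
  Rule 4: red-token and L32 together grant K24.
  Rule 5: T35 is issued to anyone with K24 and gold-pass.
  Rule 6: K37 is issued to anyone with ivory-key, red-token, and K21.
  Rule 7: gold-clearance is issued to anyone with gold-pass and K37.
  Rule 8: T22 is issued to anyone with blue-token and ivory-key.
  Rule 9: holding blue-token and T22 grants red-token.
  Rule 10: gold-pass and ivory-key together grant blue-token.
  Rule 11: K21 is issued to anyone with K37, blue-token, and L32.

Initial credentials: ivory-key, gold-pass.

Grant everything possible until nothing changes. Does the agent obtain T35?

Yes

Holding gold-pass and ivory-key grants blue-token (Rule 10).
Holding blue-token and ivory-key grants T22 (Rule 8).
Holding gold-pass and T22 grants L32 (Rule 3).
Holding blue-token and T22 grants red-token (Rule 9).
Holding red-token and L32 grants K24 (Rule 4).
Holding K24 and gold-pass grants T35 (Rule 5).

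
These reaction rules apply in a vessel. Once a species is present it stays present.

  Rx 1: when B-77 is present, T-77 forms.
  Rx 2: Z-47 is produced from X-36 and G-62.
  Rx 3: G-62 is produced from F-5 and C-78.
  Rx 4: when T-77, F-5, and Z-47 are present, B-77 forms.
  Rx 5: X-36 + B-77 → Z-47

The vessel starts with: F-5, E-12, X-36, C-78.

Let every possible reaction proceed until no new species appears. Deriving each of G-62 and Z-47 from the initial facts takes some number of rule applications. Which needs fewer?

G-62: F-5 and C-78 present → G-62 forms (Rx 3). [1 rule application]
Z-47: F-5 and C-78 present → G-62 forms (Rx 3). X-36 and G-62 present → Z-47 forms (Rx 2). [2 rule applications]
G-62 needs fewer.

G-62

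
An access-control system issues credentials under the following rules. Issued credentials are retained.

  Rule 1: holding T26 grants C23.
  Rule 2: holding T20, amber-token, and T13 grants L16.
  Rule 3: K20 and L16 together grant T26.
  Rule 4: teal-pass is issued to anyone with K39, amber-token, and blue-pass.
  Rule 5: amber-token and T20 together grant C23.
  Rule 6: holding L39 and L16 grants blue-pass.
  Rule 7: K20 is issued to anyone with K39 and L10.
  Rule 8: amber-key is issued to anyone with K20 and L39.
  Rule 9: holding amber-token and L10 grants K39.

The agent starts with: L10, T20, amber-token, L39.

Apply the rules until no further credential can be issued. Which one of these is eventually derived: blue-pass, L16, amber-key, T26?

Holding amber-token and L10 grants K39 (Rule 9).
Holding K39 and L10 grants K20 (Rule 7).
Holding K20 and L39 grants amber-key (Rule 8).
L16 would need T20, amber-token, and T13 (Rule 2), but T13 is never granted. T26 would need K20 and L16 (Rule 3), but L16 is never granted. blue-pass would need L39 and L16 (Rule 6), but L16 is never granted.

amber-key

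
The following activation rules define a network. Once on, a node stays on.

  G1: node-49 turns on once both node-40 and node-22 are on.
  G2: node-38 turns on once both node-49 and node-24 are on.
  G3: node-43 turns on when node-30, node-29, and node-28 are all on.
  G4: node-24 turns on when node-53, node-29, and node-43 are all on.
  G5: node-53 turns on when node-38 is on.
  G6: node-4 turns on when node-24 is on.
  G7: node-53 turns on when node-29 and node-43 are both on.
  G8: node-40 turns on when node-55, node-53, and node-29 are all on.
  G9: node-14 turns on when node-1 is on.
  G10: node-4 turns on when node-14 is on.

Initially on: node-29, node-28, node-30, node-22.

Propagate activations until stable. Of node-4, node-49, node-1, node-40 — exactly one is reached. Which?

G3: node-30, node-29, and node-28 on → node-43 on.
G7: node-29 and node-43 on → node-53 on.
node-53, node-29, and node-43 are on, so node-24 turns on (G4).
G6: node-24 on → node-4 on.
node-40 would need node-55, node-53, and node-29 (G8), but node-55 never turns on. node-49 would need node-40 and node-22 (G1), but node-40 never turns on. No rule produces node-1, and it is not given.

node-4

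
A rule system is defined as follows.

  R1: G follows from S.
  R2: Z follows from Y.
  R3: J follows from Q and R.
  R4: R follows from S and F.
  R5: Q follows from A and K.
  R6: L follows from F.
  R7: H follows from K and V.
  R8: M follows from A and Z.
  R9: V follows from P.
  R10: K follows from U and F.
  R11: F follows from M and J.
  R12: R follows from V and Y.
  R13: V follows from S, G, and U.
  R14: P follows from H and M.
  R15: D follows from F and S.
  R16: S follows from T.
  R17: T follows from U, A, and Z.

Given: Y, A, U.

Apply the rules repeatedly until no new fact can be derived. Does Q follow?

Q would need A and K (R5), but K is never established.

No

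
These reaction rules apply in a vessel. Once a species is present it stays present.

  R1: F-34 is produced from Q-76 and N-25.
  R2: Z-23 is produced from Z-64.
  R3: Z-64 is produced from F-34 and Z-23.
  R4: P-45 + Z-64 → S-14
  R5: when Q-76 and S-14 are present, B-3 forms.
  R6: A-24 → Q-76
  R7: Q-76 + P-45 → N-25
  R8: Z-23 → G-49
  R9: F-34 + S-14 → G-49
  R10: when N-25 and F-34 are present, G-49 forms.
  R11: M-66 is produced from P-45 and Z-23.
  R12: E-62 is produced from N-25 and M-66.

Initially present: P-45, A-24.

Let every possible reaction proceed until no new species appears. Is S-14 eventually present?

No

S-14 would need P-45 and Z-64 (R4), but Z-64 never forms.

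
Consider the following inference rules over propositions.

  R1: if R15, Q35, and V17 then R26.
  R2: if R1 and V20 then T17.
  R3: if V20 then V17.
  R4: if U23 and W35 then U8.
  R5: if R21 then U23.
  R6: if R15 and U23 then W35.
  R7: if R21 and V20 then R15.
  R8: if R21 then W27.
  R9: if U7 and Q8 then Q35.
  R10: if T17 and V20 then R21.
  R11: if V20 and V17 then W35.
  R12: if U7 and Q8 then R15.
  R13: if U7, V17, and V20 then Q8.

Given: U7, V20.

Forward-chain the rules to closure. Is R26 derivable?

From V20, R3 gives V17.
U7, V17, and V20 hold, so Q8 follows (R13).
U7 and Q8 hold, so R15 follows (R12).
From U7 and Q8, R9 gives Q35.
R15, Q35, and V17 hold, so R26 follows (R1).

Yes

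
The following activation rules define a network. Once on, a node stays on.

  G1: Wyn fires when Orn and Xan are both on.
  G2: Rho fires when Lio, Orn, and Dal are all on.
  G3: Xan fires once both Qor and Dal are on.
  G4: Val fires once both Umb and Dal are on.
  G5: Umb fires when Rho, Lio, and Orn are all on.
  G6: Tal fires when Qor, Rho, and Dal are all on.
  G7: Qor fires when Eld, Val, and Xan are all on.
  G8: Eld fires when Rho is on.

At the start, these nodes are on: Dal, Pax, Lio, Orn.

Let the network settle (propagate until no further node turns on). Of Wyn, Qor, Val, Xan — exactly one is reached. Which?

Lio, Orn, and Dal are on, so Rho fires (G2).
G5: Rho, Lio, and Orn on → Umb on.
Umb and Dal are on, so Val fires (G4).
Qor would need Eld, Val, and Xan (G7), but Xan never turns on. Wyn would need Orn and Xan (G1), but Xan never turns on. Xan would need Qor and Dal (G3), but Qor never turns on.

Val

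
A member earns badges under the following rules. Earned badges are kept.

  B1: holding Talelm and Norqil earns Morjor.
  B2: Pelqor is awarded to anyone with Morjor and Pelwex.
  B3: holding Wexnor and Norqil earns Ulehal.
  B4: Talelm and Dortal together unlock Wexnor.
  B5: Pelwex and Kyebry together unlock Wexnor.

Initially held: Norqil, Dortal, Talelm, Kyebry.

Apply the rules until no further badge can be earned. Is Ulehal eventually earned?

With Talelm and Dortal, Wexnor is earned (B4).
With Wexnor and Norqil, Ulehal is earned (B3).

Yes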